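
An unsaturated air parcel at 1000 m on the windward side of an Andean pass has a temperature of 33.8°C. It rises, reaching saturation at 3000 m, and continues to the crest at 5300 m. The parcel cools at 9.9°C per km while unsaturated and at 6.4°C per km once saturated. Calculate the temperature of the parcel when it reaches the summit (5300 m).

1000–3000 m, dry: Δz = 2 km ⇒ ΔT = -19.8°C; T = 14°C
3000–5300 m, saturated: Δz = 2.3 km ⇒ ΔT = -14.72°C; T = -0.72°C

-0.72°C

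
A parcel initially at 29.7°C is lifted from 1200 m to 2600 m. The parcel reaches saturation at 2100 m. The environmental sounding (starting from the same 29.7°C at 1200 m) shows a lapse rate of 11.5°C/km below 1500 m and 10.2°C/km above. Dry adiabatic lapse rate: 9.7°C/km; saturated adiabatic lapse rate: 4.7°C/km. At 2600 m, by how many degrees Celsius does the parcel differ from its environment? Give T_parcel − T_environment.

+3.59°C (parcel warmer than environment)

Parcel:
  1200 → 2100 m (dry, 9.7°C/km): ΔT = -9.7 × 0.9 = -8.73°C → T = 20.97°C
  2100 → 2600 m (saturated, 4.7°C/km): ΔT = -4.7 × 0.5 = -2.35°C → T = 18.62°C
Environment:
  1200 → 1500 m (environment, lower layer, 11.5°C/km): ΔT = -11.5 × 0.3 = -3.45°C → T = 26.25°C
  1500 → 2600 m (environment, upper layer, 10.2°C/km): ΔT = -10.2 × 1.1 = -11.22°C → T = 15.03°C
T_parcel − T_env = 18.62 − 15.03 = +3.59°C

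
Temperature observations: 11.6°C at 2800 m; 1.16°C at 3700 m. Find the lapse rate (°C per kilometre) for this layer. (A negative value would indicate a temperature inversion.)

Γ = −ΔT/Δz = (11.6 − 1.16) / (3700 − 2800) m
  = 10.44°C / 0.9 km = 11.6°C/km

11.6°C/km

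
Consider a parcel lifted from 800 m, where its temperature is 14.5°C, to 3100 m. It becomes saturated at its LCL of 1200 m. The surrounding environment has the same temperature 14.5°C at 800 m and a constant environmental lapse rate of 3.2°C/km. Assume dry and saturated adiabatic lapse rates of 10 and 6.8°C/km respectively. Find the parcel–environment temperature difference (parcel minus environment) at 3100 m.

-9.56°C (parcel cooler than environment)

Parcel:
  From 800 m to 1200 m (dry): cools by 10 × 0.4 = 4°C, giving 10.5°C.
  From 1200 m to 3100 m (saturated): cools by 6.8 × 1.9 = 12.92°C, giving -2.42°C.
Environment:
  From 800 m to 3100 m (environment): cools by 3.2 × 2.3 = 7.36°C, giving 7.14°C.
T_parcel − T_env = -2.42 − 7.14 = -9.56°C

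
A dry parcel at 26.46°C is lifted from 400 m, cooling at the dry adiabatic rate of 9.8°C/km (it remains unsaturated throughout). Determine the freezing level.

Height above start = (26.46 − 0) / 9.8 = 2.7 km
Altitude = 400 m + 2700 m = 3100 m

3100 m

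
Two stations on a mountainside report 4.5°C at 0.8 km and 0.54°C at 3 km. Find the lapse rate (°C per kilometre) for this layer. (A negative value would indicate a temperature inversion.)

1.8°C/km

Γ = −ΔT/Δz = (4.5 − 0.54) / (3000 − 800) m
  = 3.96°C / 2.2 km = 1.8°C/km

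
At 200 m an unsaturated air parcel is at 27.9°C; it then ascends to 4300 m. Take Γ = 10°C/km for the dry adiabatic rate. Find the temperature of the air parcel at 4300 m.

-13.1°C

200–4300 m, dry adiabatic: Δz = 4.1 km ⇒ ΔT = -41°C; T = -13.1°C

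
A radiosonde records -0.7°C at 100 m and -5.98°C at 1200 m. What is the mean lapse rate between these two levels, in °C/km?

4.8°C/km

Γ = −ΔT/Δz = (-0.7 − (-5.98)) / (1200 − 100) m
  = 5.28°C / 1.1 km = 4.8°C/km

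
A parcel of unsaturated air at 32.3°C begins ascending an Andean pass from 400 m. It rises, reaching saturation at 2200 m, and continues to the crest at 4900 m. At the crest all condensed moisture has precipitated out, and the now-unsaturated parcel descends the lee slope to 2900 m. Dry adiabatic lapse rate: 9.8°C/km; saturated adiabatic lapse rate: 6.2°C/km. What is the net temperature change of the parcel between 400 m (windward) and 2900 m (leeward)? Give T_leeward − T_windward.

-14.78°C

400 → 2200 m (dry, 9.8°C/km): ΔT = -9.8 × 1.8 = -17.64°C → T = 14.66°C
2200 → 4900 m (saturated, 6.2°C/km): ΔT = -6.2 × 2.7 = -16.74°C → T = -2.08°C
4900 → 2900 m (dry descent, 9.8°C/km): ΔT = +9.8 × 2 = +19.6°C → T = 17.52°C
Net change vs windward start: 17.52 − 32.3 = -14.78°C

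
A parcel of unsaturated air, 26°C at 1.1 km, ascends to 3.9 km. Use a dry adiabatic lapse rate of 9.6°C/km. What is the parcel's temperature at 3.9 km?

-0.88°C

Dry adiabatic to 3900 m: -9.6 × 2.8 km = -26.88°C, so T = -0.88°C.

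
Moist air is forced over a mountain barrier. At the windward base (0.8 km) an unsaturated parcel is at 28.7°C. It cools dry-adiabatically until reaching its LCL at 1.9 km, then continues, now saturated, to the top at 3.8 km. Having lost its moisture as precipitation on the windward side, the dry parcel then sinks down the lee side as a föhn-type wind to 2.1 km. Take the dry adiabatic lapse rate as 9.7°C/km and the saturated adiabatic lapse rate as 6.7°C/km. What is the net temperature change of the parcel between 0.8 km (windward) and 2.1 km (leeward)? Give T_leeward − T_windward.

Dry to 1900 m: -9.7 × 1.1 km = -10.67°C, so T = 18.03°C.
Saturated to 3800 m: -6.7 × 1.9 km = -12.73°C, so T = 5.3°C.
Dry descent to 2100 m: +9.7 × 1.7 km = +16.49°C, so T = 21.79°C.
Net change vs windward start: 21.79 − 28.7 = -6.91°C

-6.91°C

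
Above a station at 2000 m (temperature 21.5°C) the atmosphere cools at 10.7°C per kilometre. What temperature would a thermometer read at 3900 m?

From 2000 m to 3900 m (environmental): cools by 10.7 × 1.9 = 20.33°C, giving 1.17°C.

1.17°C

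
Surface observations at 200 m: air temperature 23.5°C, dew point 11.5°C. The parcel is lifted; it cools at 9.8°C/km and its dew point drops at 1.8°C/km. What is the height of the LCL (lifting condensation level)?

T and T_d converge at 9.8 − 1.8 = 8°C per km
Height above start = (23.5 − 11.5) / 8 = 1.5 km
LCL altitude = 200 m + 1500 m = 1700 m

1700 m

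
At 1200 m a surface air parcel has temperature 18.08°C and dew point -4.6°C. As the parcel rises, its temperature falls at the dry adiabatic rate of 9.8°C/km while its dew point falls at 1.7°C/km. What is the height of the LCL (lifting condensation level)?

4000 m

T and T_d converge at 9.8 − 1.7 = 8.1°C per km
Height above start = (18.08 − (-4.6)) / 8.1 = 2.8 km
LCL altitude = 1200 m + 2800 m = 4000 m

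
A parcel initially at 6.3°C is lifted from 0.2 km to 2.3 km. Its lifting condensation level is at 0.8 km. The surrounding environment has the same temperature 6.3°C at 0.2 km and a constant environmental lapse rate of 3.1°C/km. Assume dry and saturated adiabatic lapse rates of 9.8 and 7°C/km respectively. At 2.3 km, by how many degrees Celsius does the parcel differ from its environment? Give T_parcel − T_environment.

Parcel:
  From 200 m to 800 m (dry): cools by 9.8 × 0.6 = 5.88°C, giving 0.42°C.
  From 800 m to 2300 m (saturated): cools by 7 × 1.5 = 10.5°C, giving -10.08°C.
Environment:
  From 200 m to 2300 m (environment): cools by 3.1 × 2.1 = 6.51°C, giving -0.21°C.
T_parcel − T_env = -10.08 − (-0.21) = -9.87°C

-9.87°C (parcel cooler than environment)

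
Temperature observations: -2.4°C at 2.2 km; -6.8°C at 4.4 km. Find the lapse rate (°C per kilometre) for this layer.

2°C/km

Γ = −ΔT/Δz = (-2.4 − (-6.8)) / (4400 − 2200) m
  = 4.4°C / 2.2 km = 2°C/km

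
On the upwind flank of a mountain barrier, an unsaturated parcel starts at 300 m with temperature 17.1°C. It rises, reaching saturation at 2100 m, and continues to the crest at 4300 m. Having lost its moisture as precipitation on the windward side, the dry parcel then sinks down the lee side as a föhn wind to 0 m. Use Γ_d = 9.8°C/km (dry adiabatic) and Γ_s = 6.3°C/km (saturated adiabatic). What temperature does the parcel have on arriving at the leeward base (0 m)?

Dry to 2100 m: -9.8 × 1.8 km = -17.64°C, so T = -0.54°C.
Saturated to 4300 m: -6.3 × 2.2 km = -13.86°C, so T = -14.4°C.
Dry descent to 0 m: +9.8 × 4.3 km = +42.14°C, so T = 27.74°C.

27.74°C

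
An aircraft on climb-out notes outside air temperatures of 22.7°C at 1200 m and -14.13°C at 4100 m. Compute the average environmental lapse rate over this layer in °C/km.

Γ = −ΔT/Δz = (22.7 − (-14.13)) / (4100 − 1200) m
  = 36.83°C / 2.9 km = 12.7°C/km

12.7°C/km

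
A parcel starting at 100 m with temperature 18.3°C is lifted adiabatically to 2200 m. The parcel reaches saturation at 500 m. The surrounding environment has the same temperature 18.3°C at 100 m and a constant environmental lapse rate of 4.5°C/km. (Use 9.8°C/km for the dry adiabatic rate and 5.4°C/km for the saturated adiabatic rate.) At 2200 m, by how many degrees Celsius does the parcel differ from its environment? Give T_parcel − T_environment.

-3.65°C (parcel cooler than environment)

Parcel:
  100 → 500 m (dry, 9.8°C/km): ΔT = -9.8 × 0.4 = -3.92°C → T = 14.38°C
  500 → 2200 m (saturated, 5.4°C/km): ΔT = -5.4 × 1.7 = -9.18°C → T = 5.2°C
Environment:
  100 → 2200 m (environment, 4.5°C/km): ΔT = -4.5 × 2.1 = -9.45°C → T = 8.85°C
T_parcel − T_env = 5.2 − 8.85 = -3.65°C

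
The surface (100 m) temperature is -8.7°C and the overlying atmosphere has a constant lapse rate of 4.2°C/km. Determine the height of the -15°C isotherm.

Height above start = (-8.7 − (-15)) / 4.2 = 1.5 km
Altitude = 100 m + 1500 m = 1600 m

1600 m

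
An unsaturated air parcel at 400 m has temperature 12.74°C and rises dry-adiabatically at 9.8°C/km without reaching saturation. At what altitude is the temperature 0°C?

Height above start = (12.74 − 0) / 9.8 = 1.3 km
Altitude = 400 m + 1300 m = 1700 m

1700 m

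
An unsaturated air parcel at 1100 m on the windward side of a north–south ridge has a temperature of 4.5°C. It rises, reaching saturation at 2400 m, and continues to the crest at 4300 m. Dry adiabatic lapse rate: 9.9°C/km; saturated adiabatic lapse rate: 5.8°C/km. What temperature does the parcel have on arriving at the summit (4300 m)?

1100 → 2400 m (dry, 9.9°C/km): ΔT = -9.9 × 1.3 = -12.87°C → T = -8.37°C
2400 → 4300 m (saturated, 5.8°C/km): ΔT = -5.8 × 1.9 = -11.02°C → T = -19.39°C

-19.39°C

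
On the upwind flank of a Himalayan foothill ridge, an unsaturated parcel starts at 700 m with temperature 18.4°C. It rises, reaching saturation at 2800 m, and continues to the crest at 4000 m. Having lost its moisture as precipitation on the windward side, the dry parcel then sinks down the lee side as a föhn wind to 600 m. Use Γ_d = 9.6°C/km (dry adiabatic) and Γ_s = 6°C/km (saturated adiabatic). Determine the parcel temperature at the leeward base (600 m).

700 → 2800 m (dry, 9.6°C/km): ΔT = -9.6 × 2.1 = -20.16°C → T = -1.76°C
2800 → 4000 m (saturated, 6°C/km): ΔT = -6 × 1.2 = -7.2°C → T = -8.96°C
4000 → 600 m (dry descent, 9.6°C/km): ΔT = +9.6 × 3.4 = +32.64°C → T = 23.68°C

23.68°C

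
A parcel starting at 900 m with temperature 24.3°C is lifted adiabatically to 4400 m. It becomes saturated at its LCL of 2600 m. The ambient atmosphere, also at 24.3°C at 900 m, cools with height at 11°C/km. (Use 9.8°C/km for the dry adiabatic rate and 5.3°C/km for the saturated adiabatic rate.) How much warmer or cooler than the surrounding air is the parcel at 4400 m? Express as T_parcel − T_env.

+12.3°C (parcel warmer than environment)

Parcel:
  From 900 m to 2600 m (dry): cools by 9.8 × 1.7 = 16.66°C, giving 7.64°C.
  From 2600 m to 4400 m (saturated): cools by 5.3 × 1.8 = 9.54°C, giving -1.9°C.
Environment:
  From 900 m to 4400 m (environment): cools by 11 × 3.5 = 38.5°C, giving -14.2°C.
T_parcel − T_env = -1.9 − (-14.2) = +12.3°C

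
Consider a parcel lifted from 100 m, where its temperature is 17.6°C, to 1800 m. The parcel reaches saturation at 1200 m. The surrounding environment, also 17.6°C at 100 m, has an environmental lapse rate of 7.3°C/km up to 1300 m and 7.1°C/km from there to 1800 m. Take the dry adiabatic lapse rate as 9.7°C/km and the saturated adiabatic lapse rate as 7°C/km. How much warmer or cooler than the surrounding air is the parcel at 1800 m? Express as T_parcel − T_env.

Parcel:
  100–1200 m, dry: Δz = 1.1 km ⇒ ΔT = -10.67°C; T = 6.93°C
  1200–1800 m, saturated: Δz = 0.6 km ⇒ ΔT = -4.2°C; T = 2.73°C
Environment:
  100–1300 m, environment, lower layer: Δz = 1.2 km ⇒ ΔT = -8.76°C; T = 8.84°C
  1300–1800 m, environment, upper layer: Δz = 0.5 km ⇒ ΔT = -3.55°C; T = 5.29°C
T_parcel − T_env = 2.73 − 5.29 = -2.56°C

-2.56°C (parcel cooler than environment)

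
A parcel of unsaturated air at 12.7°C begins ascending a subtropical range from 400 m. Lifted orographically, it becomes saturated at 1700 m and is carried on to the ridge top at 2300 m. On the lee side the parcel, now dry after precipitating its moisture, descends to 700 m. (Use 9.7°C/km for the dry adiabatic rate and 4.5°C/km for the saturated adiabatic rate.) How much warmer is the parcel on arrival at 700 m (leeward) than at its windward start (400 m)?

+0.21°C

400–1700 m, dry: Δz = 1.3 km ⇒ ΔT = -12.61°C; T = 0.09°C
1700–2300 m, saturated: Δz = 0.6 km ⇒ ΔT = -2.7°C; T = -2.61°C
2300–700 m, dry descent: Δz = 1.6 km ⇒ ΔT = +15.52°C; T = 12.91°C
Net change vs windward start: 12.91 − 12.7 = +0.21°C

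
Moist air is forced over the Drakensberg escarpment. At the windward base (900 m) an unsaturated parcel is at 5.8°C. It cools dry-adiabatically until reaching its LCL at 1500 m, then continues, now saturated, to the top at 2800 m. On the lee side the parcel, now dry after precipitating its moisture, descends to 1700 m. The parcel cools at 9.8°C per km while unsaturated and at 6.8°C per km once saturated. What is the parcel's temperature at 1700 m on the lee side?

1.86°C

900–1500 m, dry: Δz = 0.6 km ⇒ ΔT = -5.88°C; T = -0.08°C
1500–2800 m, saturated: Δz = 1.3 km ⇒ ΔT = -8.84°C; T = -8.92°C
2800–1700 m, dry descent: Δz = 1.1 km ⇒ ΔT = +10.78°C; T = 1.86°C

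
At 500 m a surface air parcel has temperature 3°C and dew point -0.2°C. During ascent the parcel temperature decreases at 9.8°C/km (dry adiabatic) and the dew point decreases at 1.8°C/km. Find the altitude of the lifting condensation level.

900 m

T and T_d converge at 9.8 − 1.8 = 8°C per km
Height above start = (3 − (-0.2)) / 8 = 0.4 km
LCL altitude = 500 m + 400 m = 900 m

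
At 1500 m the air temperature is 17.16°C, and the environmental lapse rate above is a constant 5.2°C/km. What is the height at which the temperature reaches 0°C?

4800 m

Height above start = (17.16 − 0) / 5.2 = 3.3 km
Altitude = 1500 m + 3300 m = 4800 m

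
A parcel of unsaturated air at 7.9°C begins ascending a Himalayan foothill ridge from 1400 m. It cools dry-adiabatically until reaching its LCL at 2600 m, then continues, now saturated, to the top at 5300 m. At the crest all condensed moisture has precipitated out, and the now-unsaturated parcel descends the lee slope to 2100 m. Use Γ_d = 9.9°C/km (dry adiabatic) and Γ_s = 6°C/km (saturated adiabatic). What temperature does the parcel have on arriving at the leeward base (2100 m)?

11.5°C

1400–2600 m, dry: Δz = 1.2 km ⇒ ΔT = -11.88°C; T = -3.98°C
2600–5300 m, saturated: Δz = 2.7 km ⇒ ΔT = -16.2°C; T = -20.18°C
5300–2100 m, dry descent: Δz = 3.2 km ⇒ ΔT = +31.68°C; T = 11.5°C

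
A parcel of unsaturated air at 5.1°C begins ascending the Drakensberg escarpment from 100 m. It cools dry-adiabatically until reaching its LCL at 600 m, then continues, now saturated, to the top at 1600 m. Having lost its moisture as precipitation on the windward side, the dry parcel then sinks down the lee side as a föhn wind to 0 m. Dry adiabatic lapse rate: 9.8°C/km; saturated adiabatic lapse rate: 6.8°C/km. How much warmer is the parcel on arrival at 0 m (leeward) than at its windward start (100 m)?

+3.98°C

Dry to 600 m: -9.8 × 0.5 km = -4.9°C, so T = 0.2°C.
Saturated to 1600 m: -6.8 × 1 km = -6.8°C, so T = -6.6°C.
Dry descent to 0 m: +9.8 × 1.6 km = +15.68°C, so T = 9.08°C.
Net change vs windward start: 9.08 − 5.1 = +3.98°C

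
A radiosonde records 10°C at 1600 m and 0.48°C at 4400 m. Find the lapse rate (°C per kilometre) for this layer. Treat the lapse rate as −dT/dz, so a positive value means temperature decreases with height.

3.4°C/km

Γ = −ΔT/Δz = (10 − 0.48) / (4400 − 1600) m
  = 9.52°C / 2.8 km = 3.4°C/km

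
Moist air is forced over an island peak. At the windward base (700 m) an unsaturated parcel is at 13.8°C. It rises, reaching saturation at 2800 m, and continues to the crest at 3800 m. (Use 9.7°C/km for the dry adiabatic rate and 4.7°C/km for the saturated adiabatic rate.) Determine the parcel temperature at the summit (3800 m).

From 700 m to 2800 m (dry): cools by 9.7 × 2.1 = 20.37°C, giving -6.57°C.
From 2800 m to 3800 m (saturated): cools by 4.7 × 1 = 4.7°C, giving -11.27°C.

-11.27°C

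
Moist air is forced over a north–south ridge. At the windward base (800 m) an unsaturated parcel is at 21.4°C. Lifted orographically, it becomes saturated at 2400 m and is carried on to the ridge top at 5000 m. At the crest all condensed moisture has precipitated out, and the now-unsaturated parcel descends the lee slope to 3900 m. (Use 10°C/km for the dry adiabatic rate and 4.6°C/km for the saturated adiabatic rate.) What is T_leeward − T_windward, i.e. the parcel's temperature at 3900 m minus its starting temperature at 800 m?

Dry to 2400 m: -10 × 1.6 km = -16°C, so T = 5.4°C.
Saturated to 5000 m: -4.6 × 2.6 km = -11.96°C, so T = -6.56°C.
Dry descent to 3900 m: +10 × 1.1 km = +11°C, so T = 4.44°C.
Net change vs windward start: 4.44 − 21.4 = -16.96°C

-16.96°C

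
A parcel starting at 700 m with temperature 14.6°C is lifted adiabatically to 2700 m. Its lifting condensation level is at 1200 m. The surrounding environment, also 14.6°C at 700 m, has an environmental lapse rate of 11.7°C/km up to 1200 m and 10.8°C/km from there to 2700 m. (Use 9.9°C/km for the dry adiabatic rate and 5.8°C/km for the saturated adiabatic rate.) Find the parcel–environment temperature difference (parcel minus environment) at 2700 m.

+8.4°C (parcel warmer than environment)

Parcel:
  700 → 1200 m (dry, 9.9°C/km): ΔT = -9.9 × 0.5 = -4.95°C → T = 9.65°C
  1200 → 2700 m (saturated, 5.8°C/km): ΔT = -5.8 × 1.5 = -8.7°C → T = 0.95°C
Environment:
  700 → 1200 m (environment, lower layer, 11.7°C/km): ΔT = -11.7 × 0.5 = -5.85°C → T = 8.75°C
  1200 → 2700 m (environment, upper layer, 10.8°C/km): ΔT = -10.8 × 1.5 = -16.2°C → T = -7.45°C
T_parcel − T_env = 0.95 − (-7.45) = +8.4°C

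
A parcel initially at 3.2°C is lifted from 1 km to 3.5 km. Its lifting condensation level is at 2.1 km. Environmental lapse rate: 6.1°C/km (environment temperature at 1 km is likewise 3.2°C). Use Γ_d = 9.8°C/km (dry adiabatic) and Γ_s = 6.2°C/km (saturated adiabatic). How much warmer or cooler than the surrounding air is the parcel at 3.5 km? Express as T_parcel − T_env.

-4.21°C (parcel cooler than environment)

Parcel:
  1000–2100 m, dry: Δz = 1.1 km ⇒ ΔT = -10.78°C; T = -7.58°C
  2100–3500 m, saturated: Δz = 1.4 km ⇒ ΔT = -8.68°C; T = -16.26°C
Environment:
  1000–3500 m, environment: Δz = 2.5 km ⇒ ΔT = -15.25°C; T = -12.05°C
T_parcel − T_env = -16.26 − (-12.05) = -4.21°C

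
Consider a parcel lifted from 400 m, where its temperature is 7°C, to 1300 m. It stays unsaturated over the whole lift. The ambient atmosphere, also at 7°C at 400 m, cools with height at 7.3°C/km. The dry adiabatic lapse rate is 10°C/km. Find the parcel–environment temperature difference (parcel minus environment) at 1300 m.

Parcel:
  Dry to 1300 m: -10 × 0.9 km = -9°C, so T = -2°C.
Environment:
  Environment to 1300 m: -7.3 × 0.9 km = -6.57°C, so T = 0.43°C.
T_parcel − T_env = -2 − 0.43 = -2.43°C

-2.43°C (parcel cooler than environment)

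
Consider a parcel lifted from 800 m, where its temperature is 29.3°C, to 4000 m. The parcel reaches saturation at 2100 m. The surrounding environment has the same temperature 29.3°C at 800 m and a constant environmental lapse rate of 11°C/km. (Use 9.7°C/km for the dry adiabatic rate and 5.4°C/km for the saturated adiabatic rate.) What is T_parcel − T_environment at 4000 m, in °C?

Parcel:
  800 → 2100 m (dry, 9.7°C/km): ΔT = -9.7 × 1.3 = -12.61°C → T = 16.69°C
  2100 → 4000 m (saturated, 5.4°C/km): ΔT = -5.4 × 1.9 = -10.26°C → T = 6.43°C
Environment:
  800 → 4000 m (environment, 11°C/km): ΔT = -11 × 3.2 = -35.2°C → T = -5.9°C
T_parcel − T_env = 6.43 − (-5.9) = +12.33°C

+12.33°C (parcel warmer than environment)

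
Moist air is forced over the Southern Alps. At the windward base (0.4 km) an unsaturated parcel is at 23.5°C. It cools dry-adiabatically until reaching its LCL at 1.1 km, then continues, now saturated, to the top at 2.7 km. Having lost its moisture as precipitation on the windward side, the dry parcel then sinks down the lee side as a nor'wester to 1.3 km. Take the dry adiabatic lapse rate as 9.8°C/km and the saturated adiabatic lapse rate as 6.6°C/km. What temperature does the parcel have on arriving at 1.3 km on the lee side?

19.8°C

400 → 1100 m (dry, 9.8°C/km): ΔT = -9.8 × 0.7 = -6.86°C → T = 16.64°C
1100 → 2700 m (saturated, 6.6°C/km): ΔT = -6.6 × 1.6 = -10.56°C → T = 6.08°C
2700 → 1300 m (dry descent, 9.8°C/km): ΔT = +9.8 × 1.4 = +13.72°C → T = 19.8°C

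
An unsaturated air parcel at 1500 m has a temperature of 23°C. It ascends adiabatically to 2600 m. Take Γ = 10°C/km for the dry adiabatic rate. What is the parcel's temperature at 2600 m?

1500 → 2600 m (dry adiabatic, 10°C/km): ΔT = -10 × 1.1 = -11°C → T = 12°C

12°C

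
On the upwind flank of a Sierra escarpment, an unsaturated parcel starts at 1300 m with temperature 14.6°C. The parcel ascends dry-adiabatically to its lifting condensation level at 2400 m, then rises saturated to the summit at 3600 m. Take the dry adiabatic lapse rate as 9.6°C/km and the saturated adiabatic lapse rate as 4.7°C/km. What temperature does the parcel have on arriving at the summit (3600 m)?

-1.6°C

1300–2400 m, dry: Δz = 1.1 km ⇒ ΔT = -10.56°C; T = 4.04°C
2400–3600 m, saturated: Δz = 1.2 km ⇒ ΔT = -5.64°C; T = -1.6°C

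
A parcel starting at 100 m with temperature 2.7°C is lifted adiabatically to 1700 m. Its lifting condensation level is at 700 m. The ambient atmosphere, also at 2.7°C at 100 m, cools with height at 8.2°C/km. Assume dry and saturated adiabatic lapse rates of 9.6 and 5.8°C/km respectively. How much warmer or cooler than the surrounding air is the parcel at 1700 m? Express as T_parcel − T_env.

+1.56°C (parcel warmer than environment)

Parcel:
  100–700 m, dry: Δz = 0.6 km ⇒ ΔT = -5.76°C; T = -3.06°C
  700–1700 m, saturated: Δz = 1 km ⇒ ΔT = -5.8°C; T = -8.86°C
Environment:
  100–1700 m, environment: Δz = 1.6 km ⇒ ΔT = -13.12°C; T = -10.42°C
T_parcel − T_env = -8.86 − (-10.42) = +1.56°C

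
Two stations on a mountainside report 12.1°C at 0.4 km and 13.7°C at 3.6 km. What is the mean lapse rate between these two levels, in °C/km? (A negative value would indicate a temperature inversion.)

Γ = −ΔT/Δz = (12.1 − 13.7) / (3600 − 400) m
  = -1.6°C / 3.2 km = -0.5°C/km

-0.5°C/km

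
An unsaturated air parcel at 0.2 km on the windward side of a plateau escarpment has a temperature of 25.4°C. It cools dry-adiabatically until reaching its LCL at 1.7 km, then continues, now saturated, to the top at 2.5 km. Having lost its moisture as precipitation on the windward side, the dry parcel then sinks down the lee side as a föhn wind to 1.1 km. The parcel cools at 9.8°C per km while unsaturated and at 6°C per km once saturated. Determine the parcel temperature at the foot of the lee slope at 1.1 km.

From 200 m to 1700 m (dry): cools by 9.8 × 1.5 = 14.7°C, giving 10.7°C.
From 1700 m to 2500 m (saturated): cools by 6 × 0.8 = 4.8°C, giving 5.9°C.
From 2500 m to 1100 m (dry descent): warms by 9.8 × 1.4 = 13.72°C, giving 19.62°C.

19.62°C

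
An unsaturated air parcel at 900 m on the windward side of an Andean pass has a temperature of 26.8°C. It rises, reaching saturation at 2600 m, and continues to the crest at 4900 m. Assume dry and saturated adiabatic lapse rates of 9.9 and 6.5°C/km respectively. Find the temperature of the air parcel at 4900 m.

-4.98°C

Dry to 2600 m: -9.9 × 1.7 km = -16.83°C, so T = 9.97°C.
Saturated to 4900 m: -6.5 × 2.3 km = -14.95°C, so T = -4.98°C.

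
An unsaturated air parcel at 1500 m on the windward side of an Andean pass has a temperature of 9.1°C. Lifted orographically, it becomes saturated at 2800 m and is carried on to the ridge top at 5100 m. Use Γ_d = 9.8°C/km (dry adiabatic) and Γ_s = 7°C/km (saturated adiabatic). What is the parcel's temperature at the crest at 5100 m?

-19.74°C

From 1500 m to 2800 m (dry): cools by 9.8 × 1.3 = 12.74°C, giving -3.64°C.
From 2800 m to 5100 m (saturated): cools by 7 × 2.3 = 16.1°C, giving -19.74°C.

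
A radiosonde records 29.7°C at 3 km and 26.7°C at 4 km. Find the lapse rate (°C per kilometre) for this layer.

3°C/km

Γ = −ΔT/Δz = (29.7 − 26.7) / (4000 − 3000) m
  = 3°C / 1 km = 3°C/km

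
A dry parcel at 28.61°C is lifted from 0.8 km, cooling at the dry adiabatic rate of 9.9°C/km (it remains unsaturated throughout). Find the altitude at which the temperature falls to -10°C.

4.7 km

Height above start = (28.61 − (-10)) / 9.9 = 3.9 km
Altitude = 800 m + 3900 m = 4700 m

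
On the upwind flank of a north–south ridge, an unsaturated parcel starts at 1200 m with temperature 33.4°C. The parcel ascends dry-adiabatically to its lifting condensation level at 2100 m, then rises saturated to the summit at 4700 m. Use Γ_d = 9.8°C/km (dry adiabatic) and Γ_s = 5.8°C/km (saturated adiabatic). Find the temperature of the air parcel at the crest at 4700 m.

9.5°C

1200 → 2100 m (dry, 9.8°C/km): ΔT = -9.8 × 0.9 = -8.82°C → T = 24.58°C
2100 → 4700 m (saturated, 5.8°C/km): ΔT = -5.8 × 2.6 = -15.08°C → T = 9.5°C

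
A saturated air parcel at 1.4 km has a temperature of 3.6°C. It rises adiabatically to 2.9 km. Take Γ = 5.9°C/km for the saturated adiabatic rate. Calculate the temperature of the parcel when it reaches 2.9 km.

-5.25°C

1400 → 2900 m (saturated adiabatic, 5.9°C/km): ΔT = -5.9 × 1.5 = -8.85°C → T = -5.25°C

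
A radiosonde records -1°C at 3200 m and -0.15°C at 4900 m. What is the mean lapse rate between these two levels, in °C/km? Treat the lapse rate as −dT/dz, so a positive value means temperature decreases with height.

-0.5°C/km

Γ = −ΔT/Δz = (-1 − (-0.15)) / (4900 − 3200) m
  = -0.85°C / 1.7 km = -0.5°C/km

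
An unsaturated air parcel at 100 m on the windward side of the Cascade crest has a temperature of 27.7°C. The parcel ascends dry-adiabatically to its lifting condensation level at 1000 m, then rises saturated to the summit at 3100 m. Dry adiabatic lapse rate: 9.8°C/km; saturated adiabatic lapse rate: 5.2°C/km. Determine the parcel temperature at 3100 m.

Dry to 1000 m: -9.8 × 0.9 km = -8.82°C, so T = 18.88°C.
Saturated to 3100 m: -5.2 × 2.1 km = -10.92°C, so T = 7.96°C.

7.96°C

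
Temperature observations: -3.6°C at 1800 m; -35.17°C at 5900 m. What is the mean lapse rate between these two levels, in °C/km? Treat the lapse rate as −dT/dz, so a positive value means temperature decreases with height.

Γ = −ΔT/Δz = (-3.6 − (-35.17)) / (5900 − 1800) m
  = 31.57°C / 4.1 km = 7.7°C/km

7.7°C/km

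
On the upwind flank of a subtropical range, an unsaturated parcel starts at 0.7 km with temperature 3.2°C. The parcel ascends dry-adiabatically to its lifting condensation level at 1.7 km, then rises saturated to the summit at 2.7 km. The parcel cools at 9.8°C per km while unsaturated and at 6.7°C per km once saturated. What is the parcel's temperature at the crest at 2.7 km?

-13.3°C

700–1700 m, dry: Δz = 1 km ⇒ ΔT = -9.8°C; T = -6.6°C
1700–2700 m, saturated: Δz = 1 km ⇒ ΔT = -6.7°C; T = -13.3°C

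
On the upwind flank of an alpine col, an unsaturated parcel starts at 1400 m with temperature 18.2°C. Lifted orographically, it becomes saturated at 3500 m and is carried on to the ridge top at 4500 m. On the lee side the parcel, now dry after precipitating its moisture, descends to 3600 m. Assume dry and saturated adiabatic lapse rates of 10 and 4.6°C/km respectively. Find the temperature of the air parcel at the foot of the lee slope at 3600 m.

1400–3500 m, dry: Δz = 2.1 km ⇒ ΔT = -21°C; T = -2.8°C
3500–4500 m, saturated: Δz = 1 km ⇒ ΔT = -4.6°C; T = -7.4°C
4500–3600 m, dry descent: Δz = 0.9 km ⇒ ΔT = +9°C; T = 1.6°C

1.6°C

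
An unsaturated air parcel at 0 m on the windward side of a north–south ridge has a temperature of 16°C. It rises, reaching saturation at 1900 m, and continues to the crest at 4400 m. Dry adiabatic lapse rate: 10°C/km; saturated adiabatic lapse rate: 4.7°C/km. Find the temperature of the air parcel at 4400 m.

-14.75°C

0–1900 m, dry: Δz = 1.9 km ⇒ ΔT = -19°C; T = -3°C
1900–4400 m, saturated: Δz = 2.5 km ⇒ ΔT = -11.75°C; T = -14.75°C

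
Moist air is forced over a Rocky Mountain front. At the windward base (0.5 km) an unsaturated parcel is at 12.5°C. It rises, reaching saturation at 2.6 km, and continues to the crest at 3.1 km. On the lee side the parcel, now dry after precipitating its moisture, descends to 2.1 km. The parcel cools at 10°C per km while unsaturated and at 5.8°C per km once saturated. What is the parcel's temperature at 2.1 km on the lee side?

-1.4°C

500 → 2600 m (dry, 10°C/km): ΔT = -10 × 2.1 = -21°C → T = -8.5°C
2600 → 3100 m (saturated, 5.8°C/km): ΔT = -5.8 × 0.5 = -2.9°C → T = -11.4°C
3100 → 2100 m (dry descent, 10°C/km): ΔT = +10 × 1 = +10°C → T = -1.4°C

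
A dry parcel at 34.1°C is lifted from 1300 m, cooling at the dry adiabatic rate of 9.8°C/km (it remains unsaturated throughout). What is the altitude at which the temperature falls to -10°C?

5800 m

Height above start = (34.1 − (-10)) / 9.8 = 4.5 km
Altitude = 1300 m + 4500 m = 5800 m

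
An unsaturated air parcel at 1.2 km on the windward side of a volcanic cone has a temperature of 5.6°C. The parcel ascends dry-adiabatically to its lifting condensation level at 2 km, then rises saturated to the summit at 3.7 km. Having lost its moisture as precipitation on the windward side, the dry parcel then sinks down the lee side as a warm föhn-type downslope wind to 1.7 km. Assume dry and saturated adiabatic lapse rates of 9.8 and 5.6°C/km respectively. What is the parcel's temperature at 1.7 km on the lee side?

7.84°C

1200–2000 m, dry: Δz = 0.8 km ⇒ ΔT = -7.84°C; T = -2.24°C
2000–3700 m, saturated: Δz = 1.7 km ⇒ ΔT = -9.52°C; T = -11.76°C
3700–1700 m, dry descent: Δz = 2 km ⇒ ΔT = +19.6°C; T = 7.84°C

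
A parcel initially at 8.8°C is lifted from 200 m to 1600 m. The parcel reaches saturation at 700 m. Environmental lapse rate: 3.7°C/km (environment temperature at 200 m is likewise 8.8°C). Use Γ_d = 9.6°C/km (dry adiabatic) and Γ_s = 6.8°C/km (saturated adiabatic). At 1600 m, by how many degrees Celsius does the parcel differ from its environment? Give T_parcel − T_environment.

-5.74°C (parcel cooler than environment)

Parcel:
  Dry to 700 m: -9.6 × 0.5 km = -4.8°C, so T = 4°C.
  Saturated to 1600 m: -6.8 × 0.9 km = -6.12°C, so T = -2.12°C.
Environment:
  Environment to 1600 m: -3.7 × 1.4 km = -5.18°C, so T = 3.62°C.
T_parcel − T_env = -2.12 − 3.62 = -5.74°C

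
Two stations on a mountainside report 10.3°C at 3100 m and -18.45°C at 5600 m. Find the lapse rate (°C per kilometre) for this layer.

11.5°C/km

Γ = −ΔT/Δz = (10.3 − (-18.45)) / (5600 − 3100) m
  = 28.75°C / 2.5 km = 11.5°C/km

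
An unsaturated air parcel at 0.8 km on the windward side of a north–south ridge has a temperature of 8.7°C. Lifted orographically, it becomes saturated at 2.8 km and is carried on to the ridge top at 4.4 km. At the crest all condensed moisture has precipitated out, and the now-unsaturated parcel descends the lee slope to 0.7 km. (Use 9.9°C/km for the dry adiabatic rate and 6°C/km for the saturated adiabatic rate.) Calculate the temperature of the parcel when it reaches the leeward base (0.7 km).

15.93°C

From 800 m to 2800 m (dry): cools by 9.9 × 2 = 19.8°C, giving -11.1°C.
From 2800 m to 4400 m (saturated): cools by 6 × 1.6 = 9.6°C, giving -20.7°C.
From 4400 m to 700 m (dry descent): warms by 9.9 × 3.7 = 36.63°C, giving 15.93°C.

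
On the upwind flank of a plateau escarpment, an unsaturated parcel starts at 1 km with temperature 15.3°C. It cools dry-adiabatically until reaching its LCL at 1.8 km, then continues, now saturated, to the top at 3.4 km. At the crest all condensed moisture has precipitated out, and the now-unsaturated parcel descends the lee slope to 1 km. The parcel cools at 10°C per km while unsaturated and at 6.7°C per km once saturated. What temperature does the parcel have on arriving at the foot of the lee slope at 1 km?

20.58°C

From 1000 m to 1800 m (dry): cools by 10 × 0.8 = 8°C, giving 7.3°C.
From 1800 m to 3400 m (saturated): cools by 6.7 × 1.6 = 10.72°C, giving -3.42°C.
From 3400 m to 1000 m (dry descent): warms by 10 × 2.4 = 24°C, giving 20.58°C.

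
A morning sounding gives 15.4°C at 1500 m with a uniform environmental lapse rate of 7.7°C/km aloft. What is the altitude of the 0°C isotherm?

3500 m

Height above start = (15.4 − 0) / 7.7 = 2 km
Altitude = 1500 m + 2000 m = 3500 m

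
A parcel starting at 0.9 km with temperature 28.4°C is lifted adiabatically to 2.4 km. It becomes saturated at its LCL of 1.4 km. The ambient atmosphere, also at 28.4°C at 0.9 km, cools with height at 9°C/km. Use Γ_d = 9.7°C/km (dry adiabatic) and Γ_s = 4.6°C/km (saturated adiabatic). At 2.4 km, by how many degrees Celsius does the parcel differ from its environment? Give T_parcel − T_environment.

Parcel:
  900 → 1400 m (dry, 9.7°C/km): ΔT = -9.7 × 0.5 = -4.85°C → T = 23.55°C
  1400 → 2400 m (saturated, 4.6°C/km): ΔT = -4.6 × 1 = -4.6°C → T = 18.95°C
Environment:
  900 → 2400 m (environment, 9°C/km): ΔT = -9 × 1.5 = -13.5°C → T = 14.9°C
T_parcel − T_env = 18.95 − 14.9 = +4.05°C

+4.05°C (parcel warmer than environment)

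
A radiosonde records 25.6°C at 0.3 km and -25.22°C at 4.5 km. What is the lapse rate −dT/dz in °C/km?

Γ = −ΔT/Δz = (25.6 − (-25.22)) / (4500 − 300) m
  = 50.82°C / 4.2 km = 12.1°C/km

12.1°C/km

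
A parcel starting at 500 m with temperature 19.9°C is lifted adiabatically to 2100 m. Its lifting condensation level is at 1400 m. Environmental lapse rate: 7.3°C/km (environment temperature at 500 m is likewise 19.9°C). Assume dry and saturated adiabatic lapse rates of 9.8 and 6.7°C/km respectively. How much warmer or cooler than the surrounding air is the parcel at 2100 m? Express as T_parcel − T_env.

Parcel:
  Dry to 1400 m: -9.8 × 0.9 km = -8.82°C, so T = 11.08°C.
  Saturated to 2100 m: -6.7 × 0.7 km = -4.69°C, so T = 6.39°C.
Environment:
  Environment to 2100 m: -7.3 × 1.6 km = -11.68°C, so T = 8.22°C.
T_parcel − T_env = 6.39 − 8.22 = -1.83°C

-1.83°C (parcel cooler than environment)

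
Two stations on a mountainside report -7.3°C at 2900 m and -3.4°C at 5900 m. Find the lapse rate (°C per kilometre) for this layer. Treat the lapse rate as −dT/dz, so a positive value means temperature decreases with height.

-1.3°C/km

Γ = −ΔT/Δz = (-7.3 − (-3.4)) / (5900 − 2900) m
  = -3.9°C / 3 km = -1.3°C/km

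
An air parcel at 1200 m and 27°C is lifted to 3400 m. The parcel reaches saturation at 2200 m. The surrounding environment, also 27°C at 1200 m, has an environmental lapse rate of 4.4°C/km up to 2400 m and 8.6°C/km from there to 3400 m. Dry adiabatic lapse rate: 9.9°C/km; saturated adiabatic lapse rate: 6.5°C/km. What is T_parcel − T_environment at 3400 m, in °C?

Parcel:
  From 1200 m to 2200 m (dry): cools by 9.9 × 1 = 9.9°C, giving 17.1°C.
  From 2200 m to 3400 m (saturated): cools by 6.5 × 1.2 = 7.8°C, giving 9.3°C.
Environment:
  From 1200 m to 2400 m (environment, lower layer): cools by 4.4 × 1.2 = 5.28°C, giving 21.72°C.
  From 2400 m to 3400 m (environment, upper layer): cools by 8.6 × 1 = 8.6°C, giving 13.12°C.
T_parcel − T_env = 9.3 − 13.12 = -3.82°C

-3.82°C (parcel cooler than environment)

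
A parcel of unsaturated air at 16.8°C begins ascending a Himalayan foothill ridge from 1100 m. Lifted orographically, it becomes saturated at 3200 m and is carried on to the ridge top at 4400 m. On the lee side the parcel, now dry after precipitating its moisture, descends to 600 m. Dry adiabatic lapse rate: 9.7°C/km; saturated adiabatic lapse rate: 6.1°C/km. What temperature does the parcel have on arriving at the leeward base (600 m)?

1100 → 3200 m (dry, 9.7°C/km): ΔT = -9.7 × 2.1 = -20.37°C → T = -3.57°C
3200 → 4400 m (saturated, 6.1°C/km): ΔT = -6.1 × 1.2 = -7.32°C → T = -10.89°C
4400 → 600 m (dry descent, 9.7°C/km): ΔT = +9.7 × 3.8 = +36.86°C → T = 25.97°C

25.97°C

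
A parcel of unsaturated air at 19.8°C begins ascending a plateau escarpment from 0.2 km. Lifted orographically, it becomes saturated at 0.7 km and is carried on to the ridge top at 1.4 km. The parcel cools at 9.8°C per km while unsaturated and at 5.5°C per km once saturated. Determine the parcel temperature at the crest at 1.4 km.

11.05°C

200–700 m, dry: Δz = 0.5 km ⇒ ΔT = -4.9°C; T = 14.9°C
700–1400 m, saturated: Δz = 0.7 km ⇒ ΔT = -3.85°C; T = 11.05°C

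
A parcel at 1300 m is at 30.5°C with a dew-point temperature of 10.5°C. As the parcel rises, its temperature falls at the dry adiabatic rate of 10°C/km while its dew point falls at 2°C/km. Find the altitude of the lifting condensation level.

3800 m

T and T_d converge at 10 − 2 = 8°C per km
Height above start = (30.5 − 10.5) / 8 = 2.5 km
LCL altitude = 1300 m + 2500 m = 3800 m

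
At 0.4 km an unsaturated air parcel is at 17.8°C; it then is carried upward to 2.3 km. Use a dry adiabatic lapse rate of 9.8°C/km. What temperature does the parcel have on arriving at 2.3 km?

400 → 2300 m (dry adiabatic, 9.8°C/km): ΔT = -9.8 × 1.9 = -18.62°C → T = -0.82°C

-0.82°C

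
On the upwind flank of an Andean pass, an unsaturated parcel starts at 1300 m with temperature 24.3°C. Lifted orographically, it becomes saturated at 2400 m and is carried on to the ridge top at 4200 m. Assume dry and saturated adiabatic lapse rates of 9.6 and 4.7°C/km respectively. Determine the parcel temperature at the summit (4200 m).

5.28°C

From 1300 m to 2400 m (dry): cools by 9.6 × 1.1 = 10.56°C, giving 13.74°C.
From 2400 m to 4200 m (saturated): cools by 4.7 × 1.8 = 8.46°C, giving 5.28°C.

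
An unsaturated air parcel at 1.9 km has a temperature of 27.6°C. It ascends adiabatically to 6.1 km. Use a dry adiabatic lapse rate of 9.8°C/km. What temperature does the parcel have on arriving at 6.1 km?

-13.56°C

1900 → 6100 m (dry adiabatic, 9.8°C/km): ΔT = -9.8 × 4.2 = -41.16°C → T = -13.56°C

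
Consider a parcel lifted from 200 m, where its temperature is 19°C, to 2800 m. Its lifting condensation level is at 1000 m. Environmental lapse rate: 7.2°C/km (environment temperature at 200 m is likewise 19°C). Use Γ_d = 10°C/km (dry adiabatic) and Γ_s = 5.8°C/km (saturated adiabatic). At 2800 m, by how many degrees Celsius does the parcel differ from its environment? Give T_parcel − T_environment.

+0.28°C (parcel warmer than environment)

Parcel:
  From 200 m to 1000 m (dry): cools by 10 × 0.8 = 8°C, giving 11°C.
  From 1000 m to 2800 m (saturated): cools by 5.8 × 1.8 = 10.44°C, giving 0.56°C.
Environment:
  From 200 m to 2800 m (environment): cools by 7.2 × 2.6 = 18.72°C, giving 0.28°C.
T_parcel − T_env = 0.56 − 0.28 = +0.28°C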